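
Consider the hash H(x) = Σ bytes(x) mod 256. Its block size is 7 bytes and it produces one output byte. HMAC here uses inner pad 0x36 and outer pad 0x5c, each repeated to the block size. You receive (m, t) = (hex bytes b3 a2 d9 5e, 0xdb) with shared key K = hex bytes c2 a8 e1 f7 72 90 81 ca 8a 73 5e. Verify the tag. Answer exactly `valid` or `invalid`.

invalid

Key hex bytes c2 a8 e1 f7 72 90 81 ca 8a 73 5e is 11 bytes > B = 7, so hash it first: H(key) = ea, then zero-pad to 7 bytes: K' = ea 00 00 00 00 00 00.
K' ⊕ ipad = dc 36 36 36 36 36 36; K' ⊕ opad = b6 5c 5c 5c 5c 5c 5c.
Inner hash: sum = 220+54+54+54+54+54+54+179+162+217+94 = 1196; mod 256 = 172 → ac.
Outer hash (recomputed tag): sum = 182+92+92+92+92+92+92+172 = 906; mod 256 = 138 → 8a.
Recomputed tag = 8a; claimed = db → mismatch.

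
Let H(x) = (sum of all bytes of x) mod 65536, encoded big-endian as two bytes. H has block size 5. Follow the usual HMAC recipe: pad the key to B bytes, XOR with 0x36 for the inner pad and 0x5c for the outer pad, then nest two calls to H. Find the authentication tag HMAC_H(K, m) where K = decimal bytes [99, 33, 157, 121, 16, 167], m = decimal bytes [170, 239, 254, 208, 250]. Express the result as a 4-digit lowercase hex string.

0222

Key decimal bytes [99, 33, 157, 121, 16, 167] = 63 21 9d 79 10 a7 is 6 bytes > B = 5, so hash it first: H(key) = 02 51, then zero-pad to 5 bytes: K' = 02 51 00 00 00.
K' ⊕ ipad = 34 67 36 36 36.  K' ⊕ opad = 5e 0d 5c 5c 5c.
Inner input = (K'⊕ipad) ∥ m = 34 67 36 36 36 ∥ aa ef fe d0 fa.
Inner hash: sum = 52+103+54+54+54+170+239+254+208+250 = 1438 → 05 9e.
Outer input = (K'⊕opad) ∥ inner = 5e 0d 5c 5c 5c ∥ 05 9e.
Outer hash (tag): sum = 94+13+92+92+92+5+158 = 546 → 02 22.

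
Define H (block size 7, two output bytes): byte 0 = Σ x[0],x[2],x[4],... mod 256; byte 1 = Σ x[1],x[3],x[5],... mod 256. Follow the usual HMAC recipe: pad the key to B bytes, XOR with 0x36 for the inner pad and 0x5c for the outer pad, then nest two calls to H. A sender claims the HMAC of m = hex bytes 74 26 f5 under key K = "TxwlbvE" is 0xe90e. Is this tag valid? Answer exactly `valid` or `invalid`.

invalid

Key "TxwlbvE" = 54 78 77 6c 62 76 45 is exactly B = 7 bytes: K' = 54 78 77 6c 62 76 45.
K' ⊕ ipad = 62 4e 41 5a 54 40 73; K' ⊕ opad = 08 24 2b 30 3e 2a 19.
Inner hash: even-index sum = 400 mod 256 = 144; odd-index sum = 593 mod 256 = 81 → 90 51.
Outer hash (recomputed tag): even-index sum = 219 mod 256 = 219; odd-index sum = 270 mod 256 = 14 → db 0e.
Recomputed tag = db0e; claimed = e90e → mismatch.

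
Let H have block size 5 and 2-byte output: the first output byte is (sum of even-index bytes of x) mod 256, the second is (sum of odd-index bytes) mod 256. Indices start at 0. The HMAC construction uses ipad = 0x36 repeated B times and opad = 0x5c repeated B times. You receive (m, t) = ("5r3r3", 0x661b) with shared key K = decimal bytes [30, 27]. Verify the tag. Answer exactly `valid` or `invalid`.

invalid

Key decimal bytes [30, 27] = 1e 1b is 2 bytes ≤ B = 5; zero-pad to 5 bytes: K' = 1e 1b 00 00 00.
K' ⊕ ipad = 28 2d 36 36 36; K' ⊕ opad = 42 47 5c 5c 5c.
Inner hash: even-index sum = 376 mod 256 = 120; odd-index sum = 254 mod 256 = 254 → 78 fe.
Outer hash (recomputed tag): even-index sum = 504 mod 256 = 248; odd-index sum = 283 mod 256 = 27 → f8 1b.
Recomputed tag = f81b; claimed = 661b → mismatch.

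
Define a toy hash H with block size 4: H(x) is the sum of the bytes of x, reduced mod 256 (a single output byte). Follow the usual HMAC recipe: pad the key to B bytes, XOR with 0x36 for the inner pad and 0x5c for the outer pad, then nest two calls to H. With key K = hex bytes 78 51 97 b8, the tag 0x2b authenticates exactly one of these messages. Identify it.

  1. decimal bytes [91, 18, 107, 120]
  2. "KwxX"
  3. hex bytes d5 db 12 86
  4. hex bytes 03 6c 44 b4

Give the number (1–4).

4

Key hex bytes 78 51 97 b8 is exactly B = 4 bytes: K' = 78 51 97 b8.
K' ⊕ ipad = 4e 67 a1 8e; K' ⊕ opad = 24 0d cb e4.
m1: inner = H(4e 67 a1 8e 5b 12 6b 78) = 34; tag = H(24 0d cb e4 34) = 14
m2: inner = H(4e 67 a1 8e 4b 77 78 58) = 76; tag = H(24 0d cb e4 76) = 56
m3: inner = H(4e 67 a1 8e d5 db 12 86) = 2c; tag = H(24 0d cb e4 2c) = 0c
m4: inner = H(4e 67 a1 8e 03 6c 44 b4) = 4b; tag = H(24 0d cb e4 4b) = 2b ← matches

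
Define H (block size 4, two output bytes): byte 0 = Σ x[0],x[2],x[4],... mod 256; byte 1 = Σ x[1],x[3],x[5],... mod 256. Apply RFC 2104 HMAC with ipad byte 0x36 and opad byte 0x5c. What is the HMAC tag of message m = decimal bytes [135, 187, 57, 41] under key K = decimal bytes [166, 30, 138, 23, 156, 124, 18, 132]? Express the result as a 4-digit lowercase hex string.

Key decimal bytes [166, 30, 138, 23, 156, 124, 18, 132] = a6 1e 8a 17 9c 7c 12 84 is 8 bytes > B = 4, so hash it first: H(key) = de 35, then zero-pad to 4 bytes: K' = de 35 00 00.
K' ⊕ ipad = e8 03 36 36.  K' ⊕ opad = 82 69 5c 5c.
Inner input = (K'⊕ipad) ∥ m = e8 03 36 36 ∥ 87 bb 39 29.
Inner hash: even-index sum = 478 mod 256 = 222; odd-index sum = 285 mod 256 = 29 → de 1d.
Outer input = (K'⊕opad) ∥ inner = 82 69 5c 5c ∥ de 1d.
Outer hash (tag): even-index sum = 444 mod 256 = 188; odd-index sum = 226 mod 256 = 226 → bc e2.

bce2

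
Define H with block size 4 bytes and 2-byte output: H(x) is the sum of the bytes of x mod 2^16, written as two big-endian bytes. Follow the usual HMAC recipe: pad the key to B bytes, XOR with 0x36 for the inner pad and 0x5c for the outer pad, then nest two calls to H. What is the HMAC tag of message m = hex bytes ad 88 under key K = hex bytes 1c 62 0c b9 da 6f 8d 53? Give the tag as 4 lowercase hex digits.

0179

Key hex bytes 1c 62 0c b9 da 6f 8d 53 is 8 bytes > B = 4, so hash it first: H(key) = 03 6c, then zero-pad to 4 bytes: K' = 03 6c 00 00.
K' ⊕ ipad = 35 5a 36 36.  K' ⊕ opad = 5f 30 5c 5c.
Inner input = (K'⊕ipad) ∥ m = 35 5a 36 36 ∥ ad 88.
Inner hash: sum = 53+90+54+54+173+136 = 560 → 02 30.
Outer input = (K'⊕opad) ∥ inner = 5f 30 5c 5c ∥ 02 30.
Outer hash (tag): sum = 95+48+92+92+2+48 = 377 → 01 79.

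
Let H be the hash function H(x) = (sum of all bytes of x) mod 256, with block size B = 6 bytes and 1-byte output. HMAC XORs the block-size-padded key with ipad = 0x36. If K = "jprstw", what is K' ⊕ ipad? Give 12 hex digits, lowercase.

5c4644454241

Key "jprstw" = 6a 70 72 73 74 77 is exactly B = 6 bytes: K' = 6a 70 72 73 74 77.
XOR each byte with 0x36: 6a⊕36=5c, 70⊕36=46, 72⊕36=44, 73⊕36=45, 74⊕36=42, 77⊕36=41.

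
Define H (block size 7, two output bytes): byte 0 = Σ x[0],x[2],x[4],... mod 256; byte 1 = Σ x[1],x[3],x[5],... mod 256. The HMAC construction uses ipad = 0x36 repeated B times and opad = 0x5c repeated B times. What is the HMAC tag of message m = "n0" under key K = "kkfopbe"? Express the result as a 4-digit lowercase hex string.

4e1e

Key "kkfopbe" = 6b 6b 66 6f 70 62 65 is exactly B = 7 bytes: K' = 6b 6b 66 6f 70 62 65.
K' ⊕ ipad = 5d 5d 50 59 46 54 53.  K' ⊕ opad = 37 37 3a 33 2c 3e 39.
Inner input = (K'⊕ipad) ∥ m = 5d 5d 50 59 46 54 53 ∥ 6e 30.
Inner hash: even-index sum = 374 mod 256 = 118; odd-index sum = 376 mod 256 = 120 → 76 78.
Outer input = (K'⊕opad) ∥ inner = 37 37 3a 33 2c 3e 39 ∥ 76 78.
Outer hash (tag): even-index sum = 334 mod 256 = 78; odd-index sum = 286 mod 256 = 30 → 4e 1e.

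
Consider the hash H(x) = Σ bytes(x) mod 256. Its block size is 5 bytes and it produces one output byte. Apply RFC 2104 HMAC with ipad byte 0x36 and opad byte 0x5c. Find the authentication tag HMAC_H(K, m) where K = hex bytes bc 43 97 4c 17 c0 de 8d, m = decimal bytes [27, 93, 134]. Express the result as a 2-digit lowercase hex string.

Key hex bytes bc 43 97 4c 17 c0 de 8d is 8 bytes > B = 5, so hash it first: H(key) = 24, then zero-pad to 5 bytes: K' = 24 00 00 00 00.
K' ⊕ ipad = 12 36 36 36 36.  K' ⊕ opad = 78 5c 5c 5c 5c.
Inner input = (K'⊕ipad) ∥ m = 12 36 36 36 36 ∥ 1b 5d 86.
Inner hash: sum = 18+54+54+54+54+27+93+134 = 488; mod 256 = 232 → e8.
Outer input = (K'⊕opad) ∥ inner = 78 5c 5c 5c 5c ∥ e8.
Outer hash (tag): sum = 120+92+92+92+92+232 = 720; mod 256 = 208 → d0.

d0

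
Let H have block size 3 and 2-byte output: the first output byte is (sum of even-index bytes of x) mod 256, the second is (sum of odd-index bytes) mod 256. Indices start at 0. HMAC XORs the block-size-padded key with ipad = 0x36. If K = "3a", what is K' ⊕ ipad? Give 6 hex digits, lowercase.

Key "3a" = 33 61 is 2 bytes ≤ B = 3; zero-pad to 3 bytes: K' = 33 61 00.
XOR each byte with 0x36: 33⊕36=05, 61⊕36=57, 00⊕36=36.

055736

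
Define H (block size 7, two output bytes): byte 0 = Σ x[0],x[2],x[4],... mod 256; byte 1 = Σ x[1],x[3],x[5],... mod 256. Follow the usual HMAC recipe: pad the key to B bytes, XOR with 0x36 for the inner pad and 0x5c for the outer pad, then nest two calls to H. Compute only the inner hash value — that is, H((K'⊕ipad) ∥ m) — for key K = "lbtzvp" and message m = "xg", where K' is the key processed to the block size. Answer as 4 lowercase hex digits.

Key "lbtzvp" = 6c 62 74 7a 76 70 is 6 bytes ≤ B = 7; zero-pad to 7 bytes: K' = 6c 62 74 7a 76 70 00.
K' ⊕ ipad = 5a 54 42 4c 40 46 36.
Inner input = 5a 54 42 4c 40 46 36 ∥ 78 67.
Inner hash: even-index sum = 377 mod 256 = 121; odd-index sum = 350 mod 256 = 94 → 79 5e.

795e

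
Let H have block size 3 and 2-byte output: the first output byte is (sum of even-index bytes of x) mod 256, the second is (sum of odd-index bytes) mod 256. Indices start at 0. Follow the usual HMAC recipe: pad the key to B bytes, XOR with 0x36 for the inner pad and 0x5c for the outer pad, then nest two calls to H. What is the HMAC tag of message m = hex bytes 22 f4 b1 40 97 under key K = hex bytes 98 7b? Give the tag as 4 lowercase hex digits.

d73f

Key hex bytes 98 7b is 2 bytes ≤ B = 3; zero-pad to 3 bytes: K' = 98 7b 00.
K' ⊕ ipad = ae 4d 36.  K' ⊕ opad = c4 27 5c.
Inner input = (K'⊕ipad) ∥ m = ae 4d 36 ∥ 22 f4 b1 40 97.
Inner hash: even-index sum = 536 mod 256 = 24; odd-index sum = 439 mod 256 = 183 → 18 b7.
Outer input = (K'⊕opad) ∥ inner = c4 27 5c ∥ 18 b7.
Outer hash (tag): even-index sum = 471 mod 256 = 215; odd-index sum = 63 mod 256 = 63 → d7 3f.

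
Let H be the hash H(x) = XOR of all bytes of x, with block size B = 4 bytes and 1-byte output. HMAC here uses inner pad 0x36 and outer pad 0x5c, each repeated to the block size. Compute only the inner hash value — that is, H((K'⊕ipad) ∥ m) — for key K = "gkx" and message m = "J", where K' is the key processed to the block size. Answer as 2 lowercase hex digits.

3e

Key "gkx" = 67 6b 78 is 3 bytes ≤ B = 4; zero-pad to 4 bytes: K' = 67 6b 78 00.
K' ⊕ ipad = 51 5d 4e 36.
Inner input = 51 5d 4e 36 ∥ 4a.
Inner hash: XOR 51⊕5d⊕4e⊕36⊕4a = 3e.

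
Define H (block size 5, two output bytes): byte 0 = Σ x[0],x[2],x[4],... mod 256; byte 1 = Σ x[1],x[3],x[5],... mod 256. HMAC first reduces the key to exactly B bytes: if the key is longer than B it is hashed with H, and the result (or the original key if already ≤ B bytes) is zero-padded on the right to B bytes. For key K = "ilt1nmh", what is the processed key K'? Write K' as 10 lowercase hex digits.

b30a000000

|K| = 7 > B = 5, so first hash the key.
H(K): even-index sum = 435 mod 256 = 179; odd-index sum = 266 mod 256 = 10 → b3 0a.
Zero-pad H(K) = b3 0a to 5 bytes: K' = b3 0a 00 00 00.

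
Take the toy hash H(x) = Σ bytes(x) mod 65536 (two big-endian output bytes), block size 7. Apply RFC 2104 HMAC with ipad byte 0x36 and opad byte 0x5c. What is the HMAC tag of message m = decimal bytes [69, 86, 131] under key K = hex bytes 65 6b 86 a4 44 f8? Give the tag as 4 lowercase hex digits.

Key hex bytes 65 6b 86 a4 44 f8 is 6 bytes ≤ B = 7; zero-pad to 7 bytes: K' = 65 6b 86 a4 44 f8 00.
K' ⊕ ipad = 53 5d b0 92 72 ce 36.  K' ⊕ opad = 39 37 da f8 18 a4 5c.
Inner input = (K'⊕ipad) ∥ m = 53 5d b0 92 72 ce 36 ∥ 45 56 83.
Inner hash: sum = 83+93+176+146+114+206+54+69+86+131 = 1158 → 04 86.
Outer input = (K'⊕opad) ∥ inner = 39 37 da f8 18 a4 5c ∥ 04 86.
Outer hash (tag): sum = 57+55+218+248+24+164+92+4+134 = 996 → 03 e4.

03e4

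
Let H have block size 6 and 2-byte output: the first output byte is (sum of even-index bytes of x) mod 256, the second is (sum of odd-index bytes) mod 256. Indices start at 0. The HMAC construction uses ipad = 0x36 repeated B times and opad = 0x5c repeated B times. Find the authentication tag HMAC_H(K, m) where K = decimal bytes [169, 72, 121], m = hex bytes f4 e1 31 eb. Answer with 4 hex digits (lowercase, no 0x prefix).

bf82

Key decimal bytes [169, 72, 121] = a9 48 79 is 3 bytes ≤ B = 6; zero-pad to 6 bytes: K' = a9 48 79 00 00 00.
K' ⊕ ipad = 9f 7e 4f 36 36 36.  K' ⊕ opad = f5 14 25 5c 5c 5c.
Inner input = (K'⊕ipad) ∥ m = 9f 7e 4f 36 36 36 ∥ f4 e1 31 eb.
Inner hash: even-index sum = 585 mod 256 = 73; odd-index sum = 694 mod 256 = 182 → 49 b6.
Outer input = (K'⊕opad) ∥ inner = f5 14 25 5c 5c 5c ∥ 49 b6.
Outer hash (tag): even-index sum = 447 mod 256 = 191; odd-index sum = 386 mod 256 = 130 → bf 82.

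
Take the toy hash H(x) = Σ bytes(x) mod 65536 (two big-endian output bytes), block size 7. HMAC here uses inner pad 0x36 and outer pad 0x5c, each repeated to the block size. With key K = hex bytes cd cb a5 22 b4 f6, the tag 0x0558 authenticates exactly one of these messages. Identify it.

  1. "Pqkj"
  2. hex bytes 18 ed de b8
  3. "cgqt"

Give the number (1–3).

3

Key hex bytes cd cb a5 22 b4 f6 is 6 bytes ≤ B = 7; zero-pad to 7 bytes: K' = cd cb a5 22 b4 f6 00.
K' ⊕ ipad = fb fd 93 14 82 c0 36; K' ⊕ opad = 91 97 f9 7e e8 aa 5c.
m1: inner = H(fb fd 93 14 82 c0 36 50 71 6b 6a) = 05 ad; tag = H(91 97 f9 7e e8 aa 5c 05 ad) = 053f
m2: inner = H(fb fd 93 14 82 c0 36 18 ed de b8) = 06 b2; tag = H(91 97 f9 7e e8 aa 5c 06 b2) = 0545
m3: inner = H(fb fd 93 14 82 c0 36 63 67 71 74) = 05 c6; tag = H(91 97 f9 7e e8 aa 5c 05 c6) = 0558 ← matches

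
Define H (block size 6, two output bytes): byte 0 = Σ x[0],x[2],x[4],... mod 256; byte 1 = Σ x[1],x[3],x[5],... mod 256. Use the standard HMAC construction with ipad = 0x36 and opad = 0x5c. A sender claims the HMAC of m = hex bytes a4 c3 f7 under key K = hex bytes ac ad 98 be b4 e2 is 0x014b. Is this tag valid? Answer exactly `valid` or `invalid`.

valid

Key hex bytes ac ad 98 be b4 e2 is exactly B = 6 bytes: K' = ac ad 98 be b4 e2.
K' ⊕ ipad = 9a 9b ae 88 82 d4; K' ⊕ opad = f0 f1 c4 e2 e8 be.
Inner hash: even-index sum = 869 mod 256 = 101; odd-index sum = 698 mod 256 = 186 → 65 ba.
Outer hash (recomputed tag): even-index sum = 769 mod 256 = 1; odd-index sum = 843 mod 256 = 75 → 01 4b.
Recomputed tag = 014b; claimed = 014b → match.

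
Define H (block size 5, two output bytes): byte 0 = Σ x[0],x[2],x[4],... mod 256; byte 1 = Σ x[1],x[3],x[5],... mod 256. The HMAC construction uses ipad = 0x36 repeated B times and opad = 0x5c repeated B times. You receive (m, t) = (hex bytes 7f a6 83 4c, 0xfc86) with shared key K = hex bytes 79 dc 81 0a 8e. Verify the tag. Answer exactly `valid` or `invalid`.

valid

Key hex bytes 79 dc 81 0a 8e is exactly B = 5 bytes: K' = 79 dc 81 0a 8e.
K' ⊕ ipad = 4f ea b7 3c b8; K' ⊕ opad = 25 80 dd 56 d2.
Inner hash: even-index sum = 688 mod 256 = 176; odd-index sum = 552 mod 256 = 40 → b0 28.
Outer hash (recomputed tag): even-index sum = 508 mod 256 = 252; odd-index sum = 390 mod 256 = 134 → fc 86.
Recomputed tag = fc86; claimed = fc86 → match.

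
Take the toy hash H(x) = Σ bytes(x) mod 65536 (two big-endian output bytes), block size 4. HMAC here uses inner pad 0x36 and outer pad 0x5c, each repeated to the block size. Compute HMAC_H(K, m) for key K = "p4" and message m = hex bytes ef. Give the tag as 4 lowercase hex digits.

01f0

Key "p4" = 70 34 is 2 bytes ≤ B = 4; zero-pad to 4 bytes: K' = 70 34 00 00.
K' ⊕ ipad = 46 02 36 36.  K' ⊕ opad = 2c 68 5c 5c.
Inner input = (K'⊕ipad) ∥ m = 46 02 36 36 ∥ ef.
Inner hash: sum = 70+2+54+54+239 = 419 → 01 a3.
Outer input = (K'⊕opad) ∥ inner = 2c 68 5c 5c ∥ 01 a3.
Outer hash (tag): sum = 44+104+92+92+1+163 = 496 → 01 f0.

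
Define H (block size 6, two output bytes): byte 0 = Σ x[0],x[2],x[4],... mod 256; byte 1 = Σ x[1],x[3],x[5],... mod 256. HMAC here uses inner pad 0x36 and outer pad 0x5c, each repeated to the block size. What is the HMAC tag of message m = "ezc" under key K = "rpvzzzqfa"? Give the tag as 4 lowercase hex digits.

5630

Key "rpvzzzqfa" = 72 70 76 7a 7a 7a 71 66 61 is 9 bytes > B = 6, so hash it first: H(key) = 34 ca, then zero-pad to 6 bytes: K' = 34 ca 00 00 00 00.
K' ⊕ ipad = 02 fc 36 36 36 36.  K' ⊕ opad = 68 96 5c 5c 5c 5c.
Inner input = (K'⊕ipad) ∥ m = 02 fc 36 36 36 36 ∥ 65 7a 63.
Inner hash: even-index sum = 310 mod 256 = 54; odd-index sum = 482 mod 256 = 226 → 36 e2.
Outer input = (K'⊕opad) ∥ inner = 68 96 5c 5c 5c 5c ∥ 36 e2.
Outer hash (tag): even-index sum = 342 mod 256 = 86; odd-index sum = 560 mod 256 = 48 → 56 30.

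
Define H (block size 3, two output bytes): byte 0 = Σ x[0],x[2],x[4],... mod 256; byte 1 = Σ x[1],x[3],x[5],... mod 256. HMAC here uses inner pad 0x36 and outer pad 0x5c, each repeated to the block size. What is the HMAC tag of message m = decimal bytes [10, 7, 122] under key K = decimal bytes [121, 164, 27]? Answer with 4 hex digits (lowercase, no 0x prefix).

Key decimal bytes [121, 164, 27] = 79 a4 1b is exactly B = 3 bytes: K' = 79 a4 1b.
K' ⊕ ipad = 4f 92 2d.  K' ⊕ opad = 25 f8 47.
Inner input = (K'⊕ipad) ∥ m = 4f 92 2d ∥ 0a 07 7a.
Inner hash: even-index sum = 131 mod 256 = 131; odd-index sum = 278 mod 256 = 22 → 83 16.
Outer input = (K'⊕opad) ∥ inner = 25 f8 47 ∥ 83 16.
Outer hash (tag): even-index sum = 130 mod 256 = 130; odd-index sum = 379 mod 256 = 123 → 82 7b.

827b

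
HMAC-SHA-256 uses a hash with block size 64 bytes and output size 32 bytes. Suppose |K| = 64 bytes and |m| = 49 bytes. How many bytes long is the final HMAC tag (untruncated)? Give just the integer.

32

The tag is one SHA-256 digest: 32 bytes.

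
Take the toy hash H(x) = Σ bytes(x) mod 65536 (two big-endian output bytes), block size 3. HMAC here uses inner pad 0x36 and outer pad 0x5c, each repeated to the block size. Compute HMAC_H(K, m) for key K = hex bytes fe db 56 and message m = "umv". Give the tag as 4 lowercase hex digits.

Key hex bytes fe db 56 is exactly B = 3 bytes: K' = fe db 56.
K' ⊕ ipad = c8 ed 60.  K' ⊕ opad = a2 87 0a.
Inner input = (K'⊕ipad) ∥ m = c8 ed 60 ∥ 75 6d 76.
Inner hash: sum = 200+237+96+117+109+118 = 877 → 03 6d.
Outer input = (K'⊕opad) ∥ inner = a2 87 0a ∥ 03 6d.
Outer hash (tag): sum = 162+135+10+3+109 = 419 → 01 a3.

01a3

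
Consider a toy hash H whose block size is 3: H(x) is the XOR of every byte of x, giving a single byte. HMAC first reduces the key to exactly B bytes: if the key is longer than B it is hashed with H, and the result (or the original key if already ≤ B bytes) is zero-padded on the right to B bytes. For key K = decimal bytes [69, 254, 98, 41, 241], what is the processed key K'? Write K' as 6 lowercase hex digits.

010000

|K| = 5 > B = 3, so first hash the key.
H(K): XOR 45⊕fe⊕62⊕29⊕f1 = 01.
Zero-pad H(K) = 01 to 3 bytes: K' = 01 00 00.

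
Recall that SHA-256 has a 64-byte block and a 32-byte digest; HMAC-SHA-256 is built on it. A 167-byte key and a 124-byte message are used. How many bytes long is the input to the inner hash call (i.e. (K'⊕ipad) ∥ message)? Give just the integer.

Key is 167 > 64 bytes, so it is hashed to 32 bytes then zero-padded to 64: |K'| = 64.
Inner input = (K'⊕ipad) ∥ m → 64 + 124 = 188 bytes.

188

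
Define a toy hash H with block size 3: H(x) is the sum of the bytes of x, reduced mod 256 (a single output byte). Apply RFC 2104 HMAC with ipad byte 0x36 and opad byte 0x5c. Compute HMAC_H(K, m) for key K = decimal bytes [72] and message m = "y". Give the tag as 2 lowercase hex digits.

2f

Key decimal bytes [72] = 48 is 1 byte ≤ B = 3; zero-pad to 3 bytes: K' = 48 00 00.
K' ⊕ ipad = 7e 36 36.  K' ⊕ opad = 14 5c 5c.
Inner input = (K'⊕ipad) ∥ m = 7e 36 36 ∥ 79.
Inner hash: sum = 126+54+54+121 = 355; mod 256 = 99 → 63.
Outer input = (K'⊕opad) ∥ inner = 14 5c 5c ∥ 63.
Outer hash (tag): sum = 20+92+92+99 = 303; mod 256 = 47 → 2f.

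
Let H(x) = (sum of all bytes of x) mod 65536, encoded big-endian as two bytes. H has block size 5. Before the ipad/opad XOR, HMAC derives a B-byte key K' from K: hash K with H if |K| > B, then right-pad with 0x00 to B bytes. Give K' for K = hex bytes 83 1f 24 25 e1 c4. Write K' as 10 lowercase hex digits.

|K| = 6 > B = 5, so first hash the key.
H(K): sum = 131+31+36+37+225+196 = 656 → 02 90.
Zero-pad H(K) = 02 90 to 5 bytes: K' = 02 90 00 00 00.

0290000000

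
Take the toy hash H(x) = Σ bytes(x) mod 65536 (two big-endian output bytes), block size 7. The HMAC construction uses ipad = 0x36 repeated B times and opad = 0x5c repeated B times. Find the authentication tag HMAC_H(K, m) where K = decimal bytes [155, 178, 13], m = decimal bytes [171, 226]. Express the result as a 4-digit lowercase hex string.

Key decimal bytes [155, 178, 13] = 9b b2 0d is 3 bytes ≤ B = 7; zero-pad to 7 bytes: K' = 9b b2 0d 00 00 00 00.
K' ⊕ ipad = ad 84 3b 36 36 36 36.  K' ⊕ opad = c7 ee 51 5c 5c 5c 5c.
Inner input = (K'⊕ipad) ∥ m = ad 84 3b 36 36 36 36 ∥ ab e2.
Inner hash: sum = 173+132+59+54+54+54+54+171+226 = 977 → 03 d1.
Outer input = (K'⊕opad) ∥ inner = c7 ee 51 5c 5c 5c 5c ∥ 03 d1.
Outer hash (tag): sum = 199+238+81+92+92+92+92+3+209 = 1098 → 04 4a.

044a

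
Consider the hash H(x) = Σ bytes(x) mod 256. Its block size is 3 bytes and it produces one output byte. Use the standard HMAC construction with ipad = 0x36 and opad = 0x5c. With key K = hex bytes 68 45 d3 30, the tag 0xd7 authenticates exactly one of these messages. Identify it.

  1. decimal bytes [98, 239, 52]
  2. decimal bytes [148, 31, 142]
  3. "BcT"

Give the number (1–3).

Key hex bytes 68 45 d3 30 is 4 bytes > B = 3, so hash it first: H(key) = b0, then zero-pad to 3 bytes: K' = b0 00 00.
K' ⊕ ipad = 86 36 36; K' ⊕ opad = ec 5c 5c.
m1: inner = H(86 36 36 62 ef 34) = 77; tag = H(ec 5c 5c 77) = 1b
m2: inner = H(86 36 36 94 1f 8e) = 33; tag = H(ec 5c 5c 33) = d7 ← matches
m3: inner = H(86 36 36 42 63 54) = eb; tag = H(ec 5c 5c eb) = 8f

2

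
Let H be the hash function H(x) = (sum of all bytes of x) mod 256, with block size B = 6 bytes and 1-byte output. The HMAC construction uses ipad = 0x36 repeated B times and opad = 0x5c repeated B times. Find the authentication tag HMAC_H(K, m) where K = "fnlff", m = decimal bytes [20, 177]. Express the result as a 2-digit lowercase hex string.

09

Key "fnlff" = 66 6e 6c 66 66 is 5 bytes ≤ B = 6; zero-pad to 6 bytes: K' = 66 6e 6c 66 66 00.
K' ⊕ ipad = 50 58 5a 50 50 36.  K' ⊕ opad = 3a 32 30 3a 3a 5c.
Inner input = (K'⊕ipad) ∥ m = 50 58 5a 50 50 36 ∥ 14 b1.
Inner hash: sum = 80+88+90+80+80+54+20+177 = 669; mod 256 = 157 → 9d.
Outer input = (K'⊕opad) ∥ inner = 3a 32 30 3a 3a 5c ∥ 9d.
Outer hash (tag): sum = 58+50+48+58+58+92+157 = 521; mod 256 = 9 → 09.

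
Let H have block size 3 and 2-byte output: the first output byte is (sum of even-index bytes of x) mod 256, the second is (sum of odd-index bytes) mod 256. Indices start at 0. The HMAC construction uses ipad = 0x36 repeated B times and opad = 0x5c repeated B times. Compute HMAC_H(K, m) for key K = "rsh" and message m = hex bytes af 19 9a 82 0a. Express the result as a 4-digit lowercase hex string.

fa6c

Key "rsh" = 72 73 68 is exactly B = 3 bytes: K' = 72 73 68.
K' ⊕ ipad = 44 45 5e.  K' ⊕ opad = 2e 2f 34.
Inner input = (K'⊕ipad) ∥ m = 44 45 5e ∥ af 19 9a 82 0a.
Inner hash: even-index sum = 317 mod 256 = 61; odd-index sum = 408 mod 256 = 152 → 3d 98.
Outer input = (K'⊕opad) ∥ inner = 2e 2f 34 ∥ 3d 98.
Outer hash (tag): even-index sum = 250 mod 256 = 250; odd-index sum = 108 mod 256 = 108 → fa 6c.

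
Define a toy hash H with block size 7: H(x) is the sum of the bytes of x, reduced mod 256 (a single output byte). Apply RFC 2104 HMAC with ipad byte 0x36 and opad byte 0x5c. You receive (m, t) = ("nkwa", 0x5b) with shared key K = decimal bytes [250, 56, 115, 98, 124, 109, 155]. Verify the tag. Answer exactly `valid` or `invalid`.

Key decimal bytes [250, 56, 115, 98, 124, 109, 155] = fa 38 73 62 7c 6d 9b is exactly B = 7 bytes: K' = fa 38 73 62 7c 6d 9b.
K' ⊕ ipad = cc 0e 45 54 4a 5b ad; K' ⊕ opad = a6 64 2f 3e 20 31 c7.
Inner hash: sum = 204+14+69+84+74+91+173+110+107+119+97 = 1142; mod 256 = 118 → 76.
Outer hash (recomputed tag): sum = 166+100+47+62+32+49+199+118 = 773; mod 256 = 5 → 05.
Recomputed tag = 05; claimed = 5b → mismatch.

invalid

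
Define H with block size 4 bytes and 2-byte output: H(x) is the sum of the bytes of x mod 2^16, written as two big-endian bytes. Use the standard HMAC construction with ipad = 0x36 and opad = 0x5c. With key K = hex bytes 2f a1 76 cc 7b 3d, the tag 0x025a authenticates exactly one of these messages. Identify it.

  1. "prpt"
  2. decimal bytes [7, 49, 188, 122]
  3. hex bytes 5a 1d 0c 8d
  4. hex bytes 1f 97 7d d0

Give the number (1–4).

Key hex bytes 2f a1 76 cc 7b 3d is 6 bytes > B = 4, so hash it first: H(key) = 02 ca, then zero-pad to 4 bytes: K' = 02 ca 00 00.
K' ⊕ ipad = 34 fc 36 36; K' ⊕ opad = 5e 96 5c 5c.
m1: inner = H(34 fc 36 36 70 72 70 74) = 03 62; tag = H(5e 96 5c 5c 03 62) = 0211
m2: inner = H(34 fc 36 36 07 31 bc 7a) = 03 0a; tag = H(5e 96 5c 5c 03 0a) = 01b9
m3: inner = H(34 fc 36 36 5a 1d 0c 8d) = 02 ac; tag = H(5e 96 5c 5c 02 ac) = 025a ← matches
m4: inner = H(34 fc 36 36 1f 97 7d d0) = 03 9f; tag = H(5e 96 5c 5c 03 9f) = 024e

3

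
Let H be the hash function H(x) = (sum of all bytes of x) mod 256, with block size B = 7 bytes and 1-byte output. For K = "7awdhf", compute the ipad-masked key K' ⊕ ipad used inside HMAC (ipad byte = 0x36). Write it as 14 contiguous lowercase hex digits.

Key "7awdhf" = 37 61 77 64 68 66 is 6 bytes ≤ B = 7; zero-pad to 7 bytes: K' = 37 61 77 64 68 66 00.
XOR each byte with 0x36: 37⊕36=01, 61⊕36=57, 77⊕36=41, 64⊕36=52, 68⊕36=5e, 66⊕36=50, 00⊕36=36.

015741525e5036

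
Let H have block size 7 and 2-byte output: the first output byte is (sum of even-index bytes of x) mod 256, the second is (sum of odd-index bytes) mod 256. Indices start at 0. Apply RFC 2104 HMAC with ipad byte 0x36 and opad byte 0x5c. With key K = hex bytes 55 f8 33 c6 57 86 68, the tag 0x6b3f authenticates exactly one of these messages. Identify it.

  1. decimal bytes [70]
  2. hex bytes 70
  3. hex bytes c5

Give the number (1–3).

Key hex bytes 55 f8 33 c6 57 86 68 is exactly B = 7 bytes: K' = 55 f8 33 c6 57 86 68.
K' ⊕ ipad = 63 ce 05 f0 61 b0 5e; K' ⊕ opad = 09 a4 6f 9a 0b da 34.
m1: inner = H(63 ce 05 f0 61 b0 5e 46) = 27 b4; tag = H(09 a4 6f 9a 0b da 34 27 b4) = 6b3f ← matches
m2: inner = H(63 ce 05 f0 61 b0 5e 70) = 27 de; tag = H(09 a4 6f 9a 0b da 34 27 de) = 953f
m3: inner = H(63 ce 05 f0 61 b0 5e c5) = 27 33; tag = H(09 a4 6f 9a 0b da 34 27 33) = ea3f

1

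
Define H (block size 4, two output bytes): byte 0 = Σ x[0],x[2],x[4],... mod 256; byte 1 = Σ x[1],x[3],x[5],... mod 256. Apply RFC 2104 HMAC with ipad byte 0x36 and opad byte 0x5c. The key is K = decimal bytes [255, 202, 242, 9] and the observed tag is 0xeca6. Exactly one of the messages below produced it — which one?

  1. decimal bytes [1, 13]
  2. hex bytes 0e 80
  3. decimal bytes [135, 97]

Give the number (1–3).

Key decimal bytes [255, 202, 242, 9] = ff ca f2 09 is exactly B = 4 bytes: K' = ff ca f2 09.
K' ⊕ ipad = c9 fc c4 3f; K' ⊕ opad = a3 96 ae 55.
m1: inner = H(c9 fc c4 3f 01 0d) = 8e 48; tag = H(a3 96 ae 55 8e 48) = df33
m2: inner = H(c9 fc c4 3f 0e 80) = 9b bb; tag = H(a3 96 ae 55 9b bb) = eca6 ← matches
m3: inner = H(c9 fc c4 3f 87 61) = 14 9c; tag = H(a3 96 ae 55 14 9c) = 6587

2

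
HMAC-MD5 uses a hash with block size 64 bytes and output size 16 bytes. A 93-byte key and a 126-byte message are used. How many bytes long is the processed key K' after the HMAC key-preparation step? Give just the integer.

Key is 93 > 64 bytes, so it is hashed to 16 bytes then zero-padded to 64: |K'| = 64.

64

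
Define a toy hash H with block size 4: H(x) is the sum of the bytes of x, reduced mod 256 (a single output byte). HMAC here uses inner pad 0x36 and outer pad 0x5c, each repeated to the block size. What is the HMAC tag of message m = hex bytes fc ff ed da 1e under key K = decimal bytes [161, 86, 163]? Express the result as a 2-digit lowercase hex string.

04

Key decimal bytes [161, 86, 163] = a1 56 a3 is 3 bytes ≤ B = 4; zero-pad to 4 bytes: K' = a1 56 a3 00.
K' ⊕ ipad = 97 60 95 36.  K' ⊕ opad = fd 0a ff 5c.
Inner input = (K'⊕ipad) ∥ m = 97 60 95 36 ∥ fc ff ed da 1e.
Inner hash: sum = 151+96+149+54+252+255+237+218+30 = 1442; mod 256 = 162 → a2.
Outer input = (K'⊕opad) ∥ inner = fd 0a ff 5c ∥ a2.
Outer hash (tag): sum = 253+10+255+92+162 = 772; mod 256 = 4 → 04.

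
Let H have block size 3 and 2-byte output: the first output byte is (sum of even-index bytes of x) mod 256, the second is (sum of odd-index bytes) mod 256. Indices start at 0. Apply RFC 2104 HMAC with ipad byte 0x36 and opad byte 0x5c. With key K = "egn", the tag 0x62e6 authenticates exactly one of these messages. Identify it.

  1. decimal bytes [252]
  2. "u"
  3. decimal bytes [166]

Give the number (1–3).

3

Key "egn" = 65 67 6e is exactly B = 3 bytes: K' = 65 67 6e.
K' ⊕ ipad = 53 51 58; K' ⊕ opad = 39 3b 32.
m1: inner = H(53 51 58 fc) = ab 4d; tag = H(39 3b 32 ab 4d) = b8e6
m2: inner = H(53 51 58 75) = ab c6; tag = H(39 3b 32 ab c6) = 31e6
m3: inner = H(53 51 58 a6) = ab f7; tag = H(39 3b 32 ab f7) = 62e6 ← matches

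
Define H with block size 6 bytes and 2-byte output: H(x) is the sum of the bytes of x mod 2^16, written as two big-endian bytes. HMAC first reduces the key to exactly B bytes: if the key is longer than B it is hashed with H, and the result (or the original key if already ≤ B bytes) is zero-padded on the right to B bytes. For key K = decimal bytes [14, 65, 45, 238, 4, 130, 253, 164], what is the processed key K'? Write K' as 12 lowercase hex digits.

|K| = 8 > B = 6, so first hash the key.
H(K): sum = 14+65+45+238+4+130+253+164 = 913 → 03 91.
Zero-pad H(K) = 03 91 to 6 bytes: K' = 03 91 00 00 00 00.

039100000000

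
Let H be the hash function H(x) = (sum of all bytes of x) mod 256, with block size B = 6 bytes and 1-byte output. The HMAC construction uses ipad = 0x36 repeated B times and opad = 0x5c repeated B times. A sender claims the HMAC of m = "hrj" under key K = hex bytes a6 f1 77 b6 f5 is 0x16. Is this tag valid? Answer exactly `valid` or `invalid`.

valid

Key hex bytes a6 f1 77 b6 f5 is 5 bytes ≤ B = 6; zero-pad to 6 bytes: K' = a6 f1 77 b6 f5 00.
K' ⊕ ipad = 90 c7 41 80 c3 36; K' ⊕ opad = fa ad 2b ea a9 5c.
Inner hash: sum = 144+199+65+128+195+54+104+114+106 = 1109; mod 256 = 85 → 55.
Outer hash (recomputed tag): sum = 250+173+43+234+169+92+85 = 1046; mod 256 = 22 → 16.
Recomputed tag = 16; claimed = 16 → match.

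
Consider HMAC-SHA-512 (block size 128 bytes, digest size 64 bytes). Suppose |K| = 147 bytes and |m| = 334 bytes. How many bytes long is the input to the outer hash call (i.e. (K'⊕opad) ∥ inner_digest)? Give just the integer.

Key is 147 > 128 bytes, so it is hashed to 64 bytes then zero-padded to 128: |K'| = 128.
Outer input = (K'⊕opad) ∥ H(inner) → 128 + 64 = 192 bytes.

192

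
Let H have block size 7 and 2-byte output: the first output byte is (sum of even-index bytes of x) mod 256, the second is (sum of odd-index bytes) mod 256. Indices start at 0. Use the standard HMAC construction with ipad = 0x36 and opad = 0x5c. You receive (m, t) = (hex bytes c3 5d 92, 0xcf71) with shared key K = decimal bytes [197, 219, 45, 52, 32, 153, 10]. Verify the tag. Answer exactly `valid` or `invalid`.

valid

Key decimal bytes [197, 219, 45, 52, 32, 153, 10] = c5 db 2d 34 20 99 0a is exactly B = 7 bytes: K' = c5 db 2d 34 20 99 0a.
K' ⊕ ipad = f3 ed 1b 02 16 af 3c; K' ⊕ opad = 99 87 71 68 7c c5 56.
Inner hash: even-index sum = 445 mod 256 = 189; odd-index sum = 755 mod 256 = 243 → bd f3.
Outer hash (recomputed tag): even-index sum = 719 mod 256 = 207; odd-index sum = 625 mod 256 = 113 → cf 71.
Recomputed tag = cf71; claimed = cf71 → match.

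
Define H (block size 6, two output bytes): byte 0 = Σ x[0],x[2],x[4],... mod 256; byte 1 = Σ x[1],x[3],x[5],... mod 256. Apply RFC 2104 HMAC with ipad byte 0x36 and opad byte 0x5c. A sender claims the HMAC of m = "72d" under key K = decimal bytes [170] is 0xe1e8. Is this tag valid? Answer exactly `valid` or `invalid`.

Key decimal bytes [170] = aa is 1 byte ≤ B = 6; zero-pad to 6 bytes: K' = aa 00 00 00 00 00.
K' ⊕ ipad = 9c 36 36 36 36 36; K' ⊕ opad = f6 5c 5c 5c 5c 5c.
Inner hash: even-index sum = 419 mod 256 = 163; odd-index sum = 212 mod 256 = 212 → a3 d4.
Outer hash (recomputed tag): even-index sum = 593 mod 256 = 81; odd-index sum = 488 mod 256 = 232 → 51 e8.
Recomputed tag = 51e8; claimed = e1e8 → mismatch.

invalid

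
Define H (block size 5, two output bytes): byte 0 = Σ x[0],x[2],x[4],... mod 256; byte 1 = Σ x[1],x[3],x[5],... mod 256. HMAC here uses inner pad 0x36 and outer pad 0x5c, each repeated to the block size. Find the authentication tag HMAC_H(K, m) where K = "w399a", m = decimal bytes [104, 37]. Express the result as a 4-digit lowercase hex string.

Key "w399a" = 77 33 39 39 61 is exactly B = 5 bytes: K' = 77 33 39 39 61.
K' ⊕ ipad = 41 05 0f 0f 57.  K' ⊕ opad = 2b 6f 65 65 3d.
Inner input = (K'⊕ipad) ∥ m = 41 05 0f 0f 57 ∥ 68 25.
Inner hash: even-index sum = 204 mod 256 = 204; odd-index sum = 124 mod 256 = 124 → cc 7c.
Outer input = (K'⊕opad) ∥ inner = 2b 6f 65 65 3d ∥ cc 7c.
Outer hash (tag): even-index sum = 329 mod 256 = 73; odd-index sum = 416 mod 256 = 160 → 49 a0.

49a0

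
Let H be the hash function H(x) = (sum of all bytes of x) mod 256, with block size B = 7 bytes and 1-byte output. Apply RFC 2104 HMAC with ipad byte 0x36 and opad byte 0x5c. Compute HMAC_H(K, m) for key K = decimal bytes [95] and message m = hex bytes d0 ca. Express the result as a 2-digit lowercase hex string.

Key decimal bytes [95] = 5f is 1 byte ≤ B = 7; zero-pad to 7 bytes: K' = 5f 00 00 00 00 00 00.
K' ⊕ ipad = 69 36 36 36 36 36 36.  K' ⊕ opad = 03 5c 5c 5c 5c 5c 5c.
Inner input = (K'⊕ipad) ∥ m = 69 36 36 36 36 36 36 ∥ d0 ca.
Inner hash: sum = 105+54+54+54+54+54+54+208+202 = 839; mod 256 = 71 → 47.
Outer input = (K'⊕opad) ∥ inner = 03 5c 5c 5c 5c 5c 5c ∥ 47.
Outer hash (tag): sum = 3+92+92+92+92+92+92+71 = 626; mod 256 = 114 → 72.

72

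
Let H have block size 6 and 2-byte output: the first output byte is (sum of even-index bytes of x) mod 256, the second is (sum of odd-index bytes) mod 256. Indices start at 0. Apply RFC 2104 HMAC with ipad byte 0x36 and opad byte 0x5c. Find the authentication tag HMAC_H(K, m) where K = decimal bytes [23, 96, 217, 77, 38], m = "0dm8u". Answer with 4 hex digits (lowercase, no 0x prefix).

Key decimal bytes [23, 96, 217, 77, 38] = 17 60 d9 4d 26 is 5 bytes ≤ B = 6; zero-pad to 6 bytes: K' = 17 60 d9 4d 26 00.
K' ⊕ ipad = 21 56 ef 7b 10 36.  K' ⊕ opad = 4b 3c 85 11 7a 5c.
Inner input = (K'⊕ipad) ∥ m = 21 56 ef 7b 10 36 ∥ 30 64 6d 38 75.
Inner hash: even-index sum = 562 mod 256 = 50; odd-index sum = 419 mod 256 = 163 → 32 a3.
Outer input = (K'⊕opad) ∥ inner = 4b 3c 85 11 7a 5c ∥ 32 a3.
Outer hash (tag): even-index sum = 380 mod 256 = 124; odd-index sum = 332 mod 256 = 76 → 7c 4c.

7c4c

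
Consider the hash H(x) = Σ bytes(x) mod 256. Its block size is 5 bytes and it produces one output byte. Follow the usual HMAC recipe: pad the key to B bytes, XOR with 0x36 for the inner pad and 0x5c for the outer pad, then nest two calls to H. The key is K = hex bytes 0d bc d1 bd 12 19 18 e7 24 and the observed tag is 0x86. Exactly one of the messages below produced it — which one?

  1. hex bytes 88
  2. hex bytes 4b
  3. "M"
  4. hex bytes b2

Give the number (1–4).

Key hex bytes 0d bc d1 bd 12 19 18 e7 24 is 9 bytes > B = 5, so hash it first: H(key) = a5, then zero-pad to 5 bytes: K' = a5 00 00 00 00.
K' ⊕ ipad = 93 36 36 36 36; K' ⊕ opad = f9 5c 5c 5c 5c.
m1: inner = H(93 36 36 36 36 88) = f3; tag = H(f9 5c 5c 5c 5c f3) = 5c
m2: inner = H(93 36 36 36 36 4b) = b6; tag = H(f9 5c 5c 5c 5c b6) = 1f
m3: inner = H(93 36 36 36 36 4d) = b8; tag = H(f9 5c 5c 5c 5c b8) = 21
m4: inner = H(93 36 36 36 36 b2) = 1d; tag = H(f9 5c 5c 5c 5c 1d) = 86 ← matches

4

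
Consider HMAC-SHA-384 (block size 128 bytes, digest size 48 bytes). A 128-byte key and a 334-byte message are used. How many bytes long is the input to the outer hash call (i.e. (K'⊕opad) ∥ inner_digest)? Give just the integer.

Key is 128 ≤ 128 bytes, zero-padded: |K'| = 128.
Outer input = (K'⊕opad) ∥ H(inner) → 128 + 48 = 176 bytes.

176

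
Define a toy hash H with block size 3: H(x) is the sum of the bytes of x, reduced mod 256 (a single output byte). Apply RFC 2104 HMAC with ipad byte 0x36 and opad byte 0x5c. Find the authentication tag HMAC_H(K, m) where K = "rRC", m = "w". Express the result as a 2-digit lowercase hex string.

ef

Key "rRC" = 72 52 43 is exactly B = 3 bytes: K' = 72 52 43.
K' ⊕ ipad = 44 64 75.  K' ⊕ opad = 2e 0e 1f.
Inner input = (K'⊕ipad) ∥ m = 44 64 75 ∥ 77.
Inner hash: sum = 68+100+117+119 = 404; mod 256 = 148 → 94.
Outer input = (K'⊕opad) ∥ inner = 2e 0e 1f ∥ 94.
Outer hash (tag): sum = 46+14+31+148 = 239 → ef.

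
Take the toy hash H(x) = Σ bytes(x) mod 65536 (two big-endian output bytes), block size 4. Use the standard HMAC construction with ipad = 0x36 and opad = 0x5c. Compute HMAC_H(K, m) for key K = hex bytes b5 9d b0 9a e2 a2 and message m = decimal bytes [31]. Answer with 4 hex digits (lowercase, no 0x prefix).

Key hex bytes b5 9d b0 9a e2 a2 is 6 bytes > B = 4, so hash it first: H(key) = 04 20, then zero-pad to 4 bytes: K' = 04 20 00 00.
K' ⊕ ipad = 32 16 36 36.  K' ⊕ opad = 58 7c 5c 5c.
Inner input = (K'⊕ipad) ∥ m = 32 16 36 36 ∥ 1f.
Inner hash: sum = 50+22+54+54+31 = 211 → 00 d3.
Outer input = (K'⊕opad) ∥ inner = 58 7c 5c 5c ∥ 00 d3.
Outer hash (tag): sum = 88+124+92+92+0+211 = 607 → 02 5f.

025f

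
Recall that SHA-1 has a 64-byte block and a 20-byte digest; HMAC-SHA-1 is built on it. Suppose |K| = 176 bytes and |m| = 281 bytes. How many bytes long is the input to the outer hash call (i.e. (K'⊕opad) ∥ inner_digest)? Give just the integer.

Key is 176 > 64 bytes, so it is hashed to 20 bytes then zero-padded to 64: |K'| = 64.
Outer input = (K'⊕opad) ∥ H(inner) → 64 + 20 = 84 bytes.

84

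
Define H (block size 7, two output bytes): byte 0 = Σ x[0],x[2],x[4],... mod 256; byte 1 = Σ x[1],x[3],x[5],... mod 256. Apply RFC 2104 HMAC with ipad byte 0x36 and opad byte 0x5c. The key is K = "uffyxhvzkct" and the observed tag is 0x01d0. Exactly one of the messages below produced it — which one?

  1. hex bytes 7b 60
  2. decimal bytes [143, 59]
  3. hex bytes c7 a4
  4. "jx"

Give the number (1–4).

1

Key "uffyxhvzkct" = 75 66 66 79 78 68 76 7a 6b 63 74 is 11 bytes > B = 7, so hash it first: H(key) = a8 24, then zero-pad to 7 bytes: K' = a8 24 00 00 00 00 00.
K' ⊕ ipad = 9e 12 36 36 36 36 36; K' ⊕ opad = f4 78 5c 5c 5c 5c 5c.
m1: inner = H(9e 12 36 36 36 36 36 7b 60) = a0 f9; tag = H(f4 78 5c 5c 5c 5c 5c a0 f9) = 01d0 ← matches
m2: inner = H(9e 12 36 36 36 36 36 8f 3b) = 7b 0d; tag = H(f4 78 5c 5c 5c 5c 5c 7b 0d) = 15ab
m3: inner = H(9e 12 36 36 36 36 36 c7 a4) = e4 45; tag = H(f4 78 5c 5c 5c 5c 5c e4 45) = 4d14
m4: inner = H(9e 12 36 36 36 36 36 6a 78) = b8 e8; tag = H(f4 78 5c 5c 5c 5c 5c b8 e8) = f0e8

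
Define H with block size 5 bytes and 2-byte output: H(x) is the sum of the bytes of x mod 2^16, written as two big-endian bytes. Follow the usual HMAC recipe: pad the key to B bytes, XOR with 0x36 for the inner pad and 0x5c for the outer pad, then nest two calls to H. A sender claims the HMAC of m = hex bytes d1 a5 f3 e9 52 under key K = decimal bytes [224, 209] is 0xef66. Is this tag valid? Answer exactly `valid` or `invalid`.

Key decimal bytes [224, 209] = e0 d1 is 2 bytes ≤ B = 5; zero-pad to 5 bytes: K' = e0 d1 00 00 00.
K' ⊕ ipad = d6 e7 36 36 36; K' ⊕ opad = bc 8d 5c 5c 5c.
Inner hash: sum = 214+231+54+54+54+209+165+243+233+82 = 1539 → 06 03.
Outer hash (recomputed tag): sum = 188+141+92+92+92+6+3 = 614 → 02 66.
Recomputed tag = 0266; claimed = ef66 → mismatch.

invalid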